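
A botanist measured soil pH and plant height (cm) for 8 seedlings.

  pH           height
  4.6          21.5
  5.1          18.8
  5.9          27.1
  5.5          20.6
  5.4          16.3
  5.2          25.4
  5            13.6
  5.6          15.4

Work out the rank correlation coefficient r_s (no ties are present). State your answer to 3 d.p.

Rank pH: 1, 3, 8, 6, 5, 4, 2, 7
Rank height: 6, 4, 8, 5, 3, 7, 1, 2
d = rank(pH) − rank(height): -5, -1, 0, 1, 2, -3, 1, 5; Σd² = 66
ρ = 1 − 6Σd² / [n(n²−1)] = 1 − 6×66 / (8×63) = 1 − 396/504 ≈ 0.214

0.214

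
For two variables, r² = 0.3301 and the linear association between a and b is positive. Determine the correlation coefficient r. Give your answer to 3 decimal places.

|r| = √0.3301 = 0.575
The association is positive, so r = 0.575.

0.575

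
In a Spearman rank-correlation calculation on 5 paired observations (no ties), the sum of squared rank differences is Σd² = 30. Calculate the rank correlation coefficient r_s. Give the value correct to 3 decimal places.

-0.500

ρ = 1 − 6Σd² / [n(n²−1)] = 1 − 6×30 / (5×24)
  = 1 − 180/120 = 1 − 1.5000 ≈ -0.500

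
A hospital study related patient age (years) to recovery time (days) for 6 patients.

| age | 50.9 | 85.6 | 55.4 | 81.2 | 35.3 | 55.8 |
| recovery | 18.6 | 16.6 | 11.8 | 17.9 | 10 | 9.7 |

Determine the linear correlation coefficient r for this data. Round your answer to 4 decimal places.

n = 6, Σx = 364.2, Σy = 84.6, Σx² = 23940.5, Σy² = 1275.26, Σxy = 5369.16
nΣxy − ΣxΣy = 32214.96 − 30811.32 = 1403.64
nΣx² − (Σx)² = 143643 − 132641.64 = 11001.36; nΣy² − (Σy)² = 7651.56 − 7157.16 = 494.4
r = 1403.64 / √(11001.36 × 494.4) = 1403.64 / 2332.1819 ≈ 0.6019

0.6019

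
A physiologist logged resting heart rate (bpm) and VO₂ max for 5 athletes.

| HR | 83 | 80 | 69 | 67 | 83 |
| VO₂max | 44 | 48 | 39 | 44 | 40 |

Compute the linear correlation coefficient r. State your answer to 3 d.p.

n = 5, Σx = 382, Σy = 215, Σx² = 29428, Σy² = 9297, Σxy = 16451
nΣxy − ΣxΣy = 82255 − 82130 = 125
nΣx² − (Σx)² = 147140 − 145924 = 1216; nΣy² − (Σy)² = 46485 − 46225 = 260
r = 125 / √(1216 × 260) = 125 / 562.2811 ≈ 0.222

0.222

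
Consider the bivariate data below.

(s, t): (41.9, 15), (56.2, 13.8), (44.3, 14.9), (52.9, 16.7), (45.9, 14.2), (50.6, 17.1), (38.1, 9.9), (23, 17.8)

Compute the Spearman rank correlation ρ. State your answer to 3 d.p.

Rank s: 3, 8, 4, 7, 5, 6, 2, 1
Rank t: 5, 2, 4, 6, 3, 7, 1, 8
d = rank(s) − rank(t): -2, 6, 0, 1, 2, -1, 1, -7; Σd² = 96
ρ = 1 − 6Σd² / [n(n²−1)] = 1 − 6×96 / (8×63) = 1 − 576/504 ≈ -0.143

-0.143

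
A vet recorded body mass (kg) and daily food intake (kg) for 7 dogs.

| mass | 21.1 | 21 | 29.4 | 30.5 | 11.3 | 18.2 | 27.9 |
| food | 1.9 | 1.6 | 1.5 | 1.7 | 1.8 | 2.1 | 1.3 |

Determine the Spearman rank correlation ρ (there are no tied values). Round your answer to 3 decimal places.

-0.536

Rank mass: 4, 3, 6, 7, 1, 2, 5
Rank food: 6, 3, 2, 4, 5, 7, 1
d = rank(mass) − rank(food): -2, 0, 4, 3, -4, -5, 4; Σd² = 86
ρ = 1 − 6Σd² / [n(n²−1)] = 1 − 6×86 / (7×48) = 1 − 516/336 ≈ -0.536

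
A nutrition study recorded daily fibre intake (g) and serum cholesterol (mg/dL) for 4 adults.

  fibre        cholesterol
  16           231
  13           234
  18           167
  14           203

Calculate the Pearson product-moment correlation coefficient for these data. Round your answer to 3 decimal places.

n = 4, Σx = 61, Σy = 835, Σx² = 945, Σy² = 177215, Σxy = 12586
nΣxy − ΣxΣy = 50344 − 50935 = -591
nΣx² − (Σx)² = 3780 − 3721 = 59; nΣy² − (Σy)² = 708860 − 697225 = 11635
r = -591 / √(59 × 11635) = -591 / 828.5318 ≈ -0.713

-0.713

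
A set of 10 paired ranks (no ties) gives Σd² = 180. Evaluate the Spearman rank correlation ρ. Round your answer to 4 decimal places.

-0.0909

ρ = 1 − 6Σd² / [n(n²−1)] = 1 − 6×180 / (10×99)
  = 1 − 1080/990 = 1 − 1.09091 ≈ -0.0909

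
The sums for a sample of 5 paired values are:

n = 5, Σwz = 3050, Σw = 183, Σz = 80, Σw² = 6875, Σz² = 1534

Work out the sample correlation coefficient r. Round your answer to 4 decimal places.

0.5751

r = (nΣwz − ΣwΣz) / √[(nΣw² − (Σw)²)(nΣz² − (Σz)²)]
Numerator: 5×3050 − 183×80 = 610
Denominator: √[(34375 − 33489)(7670 − 6400)] = √[886 × 1270] = 1060.7639
r = 610 / 1060.7639 ≈ 0.5751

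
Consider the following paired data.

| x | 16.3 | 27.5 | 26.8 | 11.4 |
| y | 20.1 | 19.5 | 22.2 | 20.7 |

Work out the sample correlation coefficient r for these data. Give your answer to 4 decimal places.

n = 4, Σx = 82, Σy = 82.5, Σx² = 1870.14, Σy² = 1705.59, Σxy = 1694.82
nΣxy − ΣxΣy = 6779.28 − 6765 = 14.28
nΣx² − (Σx)² = 7480.56 − 6724 = 756.56; nΣy² − (Σy)² = 6822.36 − 6806.25 = 16.11
r = 14.28 / √(756.56 × 16.11) = 14.28 / 110.4001 ≈ 0.1293

0.1293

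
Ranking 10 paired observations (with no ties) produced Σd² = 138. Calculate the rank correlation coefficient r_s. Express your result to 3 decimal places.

0.164

ρ = 1 − 6Σd² / [n(n²−1)] = 1 − 6×138 / (10×99)
  = 1 − 828/990 = 1 − 0.8364 ≈ 0.164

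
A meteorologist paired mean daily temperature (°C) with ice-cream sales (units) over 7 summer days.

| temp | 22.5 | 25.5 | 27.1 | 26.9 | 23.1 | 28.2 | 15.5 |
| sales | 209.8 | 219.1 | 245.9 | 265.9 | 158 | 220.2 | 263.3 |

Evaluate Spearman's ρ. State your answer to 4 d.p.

0.2143

Rank temp: 2, 4, 6, 5, 3, 7, 1
Rank sales: 2, 3, 5, 7, 1, 4, 6
d = rank(temp) − rank(sales): 0, 1, 1, -2, 2, 3, -5; Σd² = 44
ρ = 1 − 6Σd² / [n(n²−1)] = 1 − 6×44 / (7×48) = 1 − 264/336 ≈ 0.2143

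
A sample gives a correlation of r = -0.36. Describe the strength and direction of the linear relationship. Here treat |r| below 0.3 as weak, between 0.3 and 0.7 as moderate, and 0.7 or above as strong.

r = -0.36 < 0 so the relationship is negative.
|r| = 0.36, which falls in the moderate range.

moderate negative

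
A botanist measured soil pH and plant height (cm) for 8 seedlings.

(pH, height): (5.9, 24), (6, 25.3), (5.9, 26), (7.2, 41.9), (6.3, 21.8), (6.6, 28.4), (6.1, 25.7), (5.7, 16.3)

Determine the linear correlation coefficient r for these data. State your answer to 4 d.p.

0.8869

n = 8, Σx = 49.7, Σy = 209.4, Σx² = 310.41, Σy² = 5855.68, Σxy = 1322.94
nΣxy − ΣxΣy = 10583.52 − 10407.18 = 176.34
nΣx² − (Σx)² = 2483.28 − 2470.09 = 13.19; nΣy² − (Σy)² = 46845.44 − 43848.36 = 2997.08
r = 176.34 / √(13.19 × 2997.08) = 176.34 / 198.8253 ≈ 0.8869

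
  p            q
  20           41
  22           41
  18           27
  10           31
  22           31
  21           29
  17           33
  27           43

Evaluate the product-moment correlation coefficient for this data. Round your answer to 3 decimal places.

n = 8, Σp = 157, Σq = 276, Σp² = 3251, Σq² = 9792, Σpq = 5531
nΣpq − ΣpΣq = 44248 − 43332 = 916
nΣp² − (Σp)² = 26008 − 24649 = 1359; nΣq² − (Σq)² = 78336 − 76176 = 2160
r = 916 / √(1359 × 2160) = 916 / 1713.3126 ≈ 0.535

0.535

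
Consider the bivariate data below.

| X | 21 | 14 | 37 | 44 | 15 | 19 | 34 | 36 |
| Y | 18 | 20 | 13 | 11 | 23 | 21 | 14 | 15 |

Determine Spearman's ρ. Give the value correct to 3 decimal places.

Rank X: 4, 1, 7, 8, 2, 3, 5, 6
Rank Y: 5, 6, 2, 1, 8, 7, 3, 4
d = rank(X) − rank(Y): -1, -5, 5, 7, -6, -4, 2, 2; Σd² = 160
ρ = 1 − 6Σd² / [n(n²−1)] = 1 − 6×160 / (8×63) = 1 − 960/504 ≈ -0.905

-0.905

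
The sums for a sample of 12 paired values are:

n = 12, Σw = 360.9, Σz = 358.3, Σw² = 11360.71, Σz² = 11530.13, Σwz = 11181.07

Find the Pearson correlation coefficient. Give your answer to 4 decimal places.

r = (nΣwz − ΣwΣz) / √[(nΣw² − (Σw)²)(nΣz² − (Σz)²)]
Numerator: 12×11181.07 − 360.9×358.3 = 4862.37
Denominator: √[(136328.52 − 130248.81)(138361.56 − 128378.89)] = √[6079.71 × 9982.67] = 7790.4903
r = 4862.37 / 7790.4903 ≈ 0.6241

0.6241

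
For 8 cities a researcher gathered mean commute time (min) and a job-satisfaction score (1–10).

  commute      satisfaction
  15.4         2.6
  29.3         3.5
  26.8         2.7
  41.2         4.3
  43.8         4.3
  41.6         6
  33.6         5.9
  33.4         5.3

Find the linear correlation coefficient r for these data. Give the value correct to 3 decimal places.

0.666

n = 8, Σx = 265.1, Σy = 34.6, Σx² = 9404.85, Σy² = 162.18, Σxy = 1205.31
nΣxy − ΣxΣy = 9642.48 − 9172.46 = 470.02
nΣx² − (Σx)² = 75238.8 − 70278.01 = 4960.79; nΣy² − (Σy)² = 1297.44 − 1197.16 = 100.28
r = 470.02 / √(4960.79 × 100.28) = 470.02 / 705.3141 ≈ 0.666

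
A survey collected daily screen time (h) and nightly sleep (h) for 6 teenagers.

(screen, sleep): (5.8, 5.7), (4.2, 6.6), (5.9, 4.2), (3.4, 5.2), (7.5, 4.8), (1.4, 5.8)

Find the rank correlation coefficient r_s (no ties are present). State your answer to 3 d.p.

Rank screen: 4, 3, 5, 2, 6, 1
Rank sleep: 4, 6, 1, 3, 2, 5
d = rank(screen) − rank(sleep): 0, -3, 4, -1, 4, -4; Σd² = 58
ρ = 1 − 6Σd² / [n(n²−1)] = 1 − 6×58 / (6×35) = 1 − 348/210 ≈ -0.657

-0.657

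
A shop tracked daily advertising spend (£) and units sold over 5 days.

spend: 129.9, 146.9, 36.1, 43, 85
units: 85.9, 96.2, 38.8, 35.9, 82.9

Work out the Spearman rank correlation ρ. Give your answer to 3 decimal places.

0.900

Rank spend: 4, 5, 1, 2, 3
Rank units: 4, 5, 2, 1, 3
d = rank(spend) − rank(units): 0, 0, -1, 1, 0; Σd² = 2
ρ = 1 − 6Σd² / [n(n²−1)] = 1 − 6×2 / (5×24) = 1 − 12/120 ≈ 0.900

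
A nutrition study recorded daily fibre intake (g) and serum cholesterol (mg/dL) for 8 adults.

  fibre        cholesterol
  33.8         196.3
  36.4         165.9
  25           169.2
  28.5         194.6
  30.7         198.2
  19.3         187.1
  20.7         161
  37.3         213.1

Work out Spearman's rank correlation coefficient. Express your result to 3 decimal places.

0.524

Rank fibre: 6, 7, 3, 4, 5, 1, 2, 8
Rank cholesterol: 6, 2, 3, 5, 7, 4, 1, 8
d = rank(fibre) − rank(cholesterol): 0, 5, 0, -1, -2, -3, 1, 0; Σd² = 40
ρ = 1 − 6Σd² / [n(n²−1)] = 1 − 6×40 / (8×63) = 1 − 240/504 ≈ 0.524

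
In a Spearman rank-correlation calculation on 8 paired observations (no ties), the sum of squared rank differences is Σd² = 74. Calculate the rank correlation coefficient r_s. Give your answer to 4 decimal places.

ρ = 1 − 6Σd² / [n(n²−1)] = 1 − 6×74 / (8×63)
  = 1 − 444/504 = 1 − 0.88095 ≈ 0.1190

0.1190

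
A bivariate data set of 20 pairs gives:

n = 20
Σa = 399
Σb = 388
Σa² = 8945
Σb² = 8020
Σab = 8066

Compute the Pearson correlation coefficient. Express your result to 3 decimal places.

r = (nΣab − ΣaΣb) / √[(nΣa² − (Σa)²)(nΣb² − (Σb)²)]
Numerator: 20×8066 − 399×388 = 6508
Denominator: √[(178900 − 159201)(160400 − 150544)] = √[19699 × 9856] = 13933.8919
r = 6508 / 13933.8919 ≈ 0.467

0.467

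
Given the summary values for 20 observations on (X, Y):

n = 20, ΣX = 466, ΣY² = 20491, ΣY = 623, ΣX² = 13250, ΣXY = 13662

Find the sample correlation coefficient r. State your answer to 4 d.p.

r = (nΣXY − ΣXΣY) / √[(nΣX² − (ΣX)²)(nΣY² − (ΣY)²)]
Numerator: 20×13662 − 466×623 = -17078
Denominator: √[(265000 − 217156)(409820 − 388129)] = √[47844 × 21691] = 32214.6582
r = -17078 / 32214.6582 ≈ -0.5301

-0.5301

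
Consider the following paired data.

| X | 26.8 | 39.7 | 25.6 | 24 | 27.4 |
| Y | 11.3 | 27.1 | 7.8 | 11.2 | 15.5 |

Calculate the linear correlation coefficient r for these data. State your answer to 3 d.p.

0.951

n = 5, ΣX = 143.5, ΣY = 72.9, ΣX² = 4276.45, ΣY² = 1288.63, ΣXY = 2271.89
nΣXY − ΣXΣY = 11359.45 − 10461.15 = 898.3
nΣX² − (ΣX)² = 21382.25 − 20592.25 = 790; nΣY² − (ΣY)² = 6443.15 − 5314.41 = 1128.74
r = 898.3 / √(790 × 1128.74) = 898.3 / 944.3011 ≈ 0.951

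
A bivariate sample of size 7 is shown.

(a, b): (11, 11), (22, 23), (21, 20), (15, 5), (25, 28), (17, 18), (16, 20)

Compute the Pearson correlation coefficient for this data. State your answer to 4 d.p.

0.8221

n = 7, Σa = 127, Σb = 125, Σa² = 2441, Σb² = 2583, Σab = 2448
nΣab − ΣaΣb = 17136 − 15875 = 1261
nΣa² − (Σa)² = 17087 − 16129 = 958; nΣb² − (Σb)² = 18081 − 15625 = 2456
r = 1261 / √(958 × 2456) = 1261 / 1533.8996 ≈ 0.8221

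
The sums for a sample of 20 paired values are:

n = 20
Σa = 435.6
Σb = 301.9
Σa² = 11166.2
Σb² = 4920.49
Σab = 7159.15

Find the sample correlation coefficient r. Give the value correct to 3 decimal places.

0.747

r = (nΣab − ΣaΣb) / √[(nΣa² − (Σa)²)(nΣb² − (Σb)²)]
Numerator: 20×7159.15 − 435.6×301.9 = 11675.36
Denominator: √[(223324 − 189747.36)(98409.8 − 91143.61)] = √[33576.64 × 7266.19] = 15619.6750
r = 11675.36 / 15619.6750 ≈ 0.747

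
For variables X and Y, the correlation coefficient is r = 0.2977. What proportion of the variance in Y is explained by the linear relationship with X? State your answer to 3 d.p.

r² = (0.2977)² = 0.089

0.089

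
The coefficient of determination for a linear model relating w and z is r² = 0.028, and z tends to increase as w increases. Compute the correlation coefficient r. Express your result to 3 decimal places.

|r| = √0.028 = 0.167
The association is positive, so r = 0.167.

0.167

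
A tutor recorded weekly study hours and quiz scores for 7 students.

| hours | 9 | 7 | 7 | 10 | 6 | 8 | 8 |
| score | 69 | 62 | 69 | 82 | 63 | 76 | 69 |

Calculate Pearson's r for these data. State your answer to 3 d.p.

n = 7, Σx = 55, Σy = 490, Σx² = 443, Σy² = 34596, Σxy = 3896
nΣxy − ΣxΣy = 27272 − 26950 = 322
nΣx² − (Σx)² = 3101 − 3025 = 76; nΣy² − (Σy)² = 242172 − 240100 = 2072
r = 322 / √(76 × 2072) = 322 / 396.8274 ≈ 0.811

0.811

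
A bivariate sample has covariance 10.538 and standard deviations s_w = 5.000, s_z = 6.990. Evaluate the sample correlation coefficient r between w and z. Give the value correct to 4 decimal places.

0.3015

r = Cov(w,z) / (s_w · s_z) = 10.538 / (5.000 × 6.990)
  = 10.538 / 34.9500 ≈ 0.3015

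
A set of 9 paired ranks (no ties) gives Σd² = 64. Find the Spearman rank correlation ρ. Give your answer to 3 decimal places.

ρ = 1 − 6Σd² / [n(n²−1)] = 1 − 6×64 / (9×80)
  = 1 − 384/720 = 1 − 0.5333 ≈ 0.467

0.467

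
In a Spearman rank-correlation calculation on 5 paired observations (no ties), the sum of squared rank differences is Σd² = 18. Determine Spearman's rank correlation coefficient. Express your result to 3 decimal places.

ρ = 1 − 6Σd² / [n(n²−1)] = 1 − 6×18 / (5×24)
  = 1 − 108/120 = 1 − 0.9000 ≈ 0.100

0.100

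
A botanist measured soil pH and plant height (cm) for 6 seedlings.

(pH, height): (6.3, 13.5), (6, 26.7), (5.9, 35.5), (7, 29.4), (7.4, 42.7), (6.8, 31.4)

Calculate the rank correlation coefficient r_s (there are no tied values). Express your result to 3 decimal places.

Rank pH: 3, 2, 1, 5, 6, 4
Rank height: 1, 2, 5, 3, 6, 4
d = rank(pH) − rank(height): 2, 0, -4, 2, 0, 0; Σd² = 24
ρ = 1 − 6Σd² / [n(n²−1)] = 1 − 6×24 / (6×35) = 1 − 144/210 ≈ 0.314

0.314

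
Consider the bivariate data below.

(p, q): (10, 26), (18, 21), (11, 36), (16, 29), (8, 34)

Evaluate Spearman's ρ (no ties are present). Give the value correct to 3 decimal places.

-0.500

Rank p: 2, 5, 3, 4, 1
Rank q: 2, 1, 5, 3, 4
d = rank(p) − rank(q): 0, 4, -2, 1, -3; Σd² = 30
ρ = 1 − 6Σd² / [n(n²−1)] = 1 − 6×30 / (5×24) = 1 − 180/120 ≈ -0.500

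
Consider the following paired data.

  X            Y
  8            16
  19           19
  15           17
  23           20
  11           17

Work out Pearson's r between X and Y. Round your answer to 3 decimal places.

n = 5, ΣX = 76, ΣY = 89, ΣX² = 1300, ΣY² = 1595, ΣXY = 1391
nΣXY − ΣXΣY = 6955 − 6764 = 191
nΣX² − (ΣX)² = 6500 − 5776 = 724; nΣY² − (ΣY)² = 7975 − 7921 = 54
r = 191 / √(724 × 54) = 191 / 197.7271 ≈ 0.966

0.966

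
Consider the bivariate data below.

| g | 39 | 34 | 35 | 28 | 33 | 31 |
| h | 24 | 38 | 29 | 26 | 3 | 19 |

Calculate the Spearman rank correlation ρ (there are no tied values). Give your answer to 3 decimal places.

Rank g: 6, 4, 5, 1, 3, 2
Rank h: 3, 6, 5, 4, 1, 2
d = rank(g) − rank(h): 3, -2, 0, -3, 2, 0; Σd² = 26
ρ = 1 − 6Σd² / [n(n²−1)] = 1 − 6×26 / (6×35) = 1 − 156/210 ≈ 0.257

0.257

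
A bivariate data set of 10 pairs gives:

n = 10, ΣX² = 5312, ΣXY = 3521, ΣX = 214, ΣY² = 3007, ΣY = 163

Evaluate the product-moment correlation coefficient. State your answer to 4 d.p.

r = (nΣXY − ΣXΣY) / √[(nΣX² − (ΣX)²)(nΣY² − (ΣY)²)]
Numerator: 10×3521 − 214×163 = 328
Denominator: √[(53120 − 45796)(30070 − 26569)] = √[7324 × 3501] = 5063.7263
r = 328 / 5063.7263 ≈ 0.0648

0.0648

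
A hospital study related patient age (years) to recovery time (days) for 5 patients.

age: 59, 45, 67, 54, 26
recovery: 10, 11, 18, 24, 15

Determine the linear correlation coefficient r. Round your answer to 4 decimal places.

n = 5, Σx = 251, Σy = 78, Σx² = 13587, Σy² = 1346, Σxy = 3977
nΣxy − ΣxΣy = 19885 − 19578 = 307
nΣx² − (Σx)² = 67935 − 63001 = 4934; nΣy² − (Σy)² = 6730 − 6084 = 646
r = 307 / √(4934 × 646) = 307 / 1785.3190 ≈ 0.1720

0.1720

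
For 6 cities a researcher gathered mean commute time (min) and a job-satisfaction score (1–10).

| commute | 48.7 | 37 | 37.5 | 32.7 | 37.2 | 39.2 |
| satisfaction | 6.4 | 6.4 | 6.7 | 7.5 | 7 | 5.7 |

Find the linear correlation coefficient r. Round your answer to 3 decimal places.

-0.504

n = 6, Σx = 232.3, Σy = 39.7, Σx² = 9136.71, Σy² = 264.55, Σxy = 1528.82
nΣxy − ΣxΣy = 9172.92 − 9222.31 = -49.39
nΣx² − (Σx)² = 54820.26 − 53963.29 = 856.97; nΣy² − (Σy)² = 1587.3 − 1576.09 = 11.21
r = -49.39 / √(856.97 × 11.21) = -49.39 / 98.0134 ≈ -0.504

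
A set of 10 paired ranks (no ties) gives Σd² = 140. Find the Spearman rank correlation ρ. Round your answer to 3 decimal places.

ρ = 1 − 6Σd² / [n(n²−1)] = 1 − 6×140 / (10×99)
  = 1 − 840/990 = 1 − 0.8485 ≈ 0.152

0.152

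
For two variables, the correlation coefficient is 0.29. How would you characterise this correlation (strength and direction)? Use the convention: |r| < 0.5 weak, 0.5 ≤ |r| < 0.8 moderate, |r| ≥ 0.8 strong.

weak positive

r = 0.29 > 0 so the relationship is positive.
|r| = 0.29, which falls in the weak range.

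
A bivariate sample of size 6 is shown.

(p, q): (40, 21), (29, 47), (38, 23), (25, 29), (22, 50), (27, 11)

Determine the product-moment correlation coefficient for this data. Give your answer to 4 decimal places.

-0.4688

n = 6, Σp = 181, Σq = 181, Σp² = 5723, Σq² = 6641, Σpq = 5199
nΣpq − ΣpΣq = 31194 − 32761 = -1567
nΣp² − (Σp)² = 34338 − 32761 = 1577; nΣq² − (Σq)² = 39846 − 32761 = 7085
r = -1567 / √(1577 × 7085) = -1567 / 3342.6105 ≈ -0.4688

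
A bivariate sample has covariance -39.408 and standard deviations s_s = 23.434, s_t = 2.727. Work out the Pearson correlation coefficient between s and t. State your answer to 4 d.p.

-0.6167

r = Cov(s,t) / (s_s · s_t) = -39.408 / (23.434 × 2.727)
  = -39.408 / 63.9045 ≈ -0.6167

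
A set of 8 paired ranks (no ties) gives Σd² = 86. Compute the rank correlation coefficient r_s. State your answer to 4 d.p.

-0.0238

ρ = 1 − 6Σd² / [n(n²−1)] = 1 − 6×86 / (8×63)
  = 1 − 516/504 = 1 − 1.02381 ≈ -0.0238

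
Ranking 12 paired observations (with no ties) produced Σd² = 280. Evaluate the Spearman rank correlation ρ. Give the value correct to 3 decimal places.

0.021

ρ = 1 − 6Σd² / [n(n²−1)] = 1 − 6×280 / (12×143)
  = 1 − 1680/1716 = 1 − 0.9790 ≈ 0.021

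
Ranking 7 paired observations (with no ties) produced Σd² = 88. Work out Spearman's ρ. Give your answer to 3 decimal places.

-0.571

ρ = 1 − 6Σd² / [n(n²−1)] = 1 − 6×88 / (7×48)
  = 1 − 528/336 = 1 − 1.5714 ≈ -0.571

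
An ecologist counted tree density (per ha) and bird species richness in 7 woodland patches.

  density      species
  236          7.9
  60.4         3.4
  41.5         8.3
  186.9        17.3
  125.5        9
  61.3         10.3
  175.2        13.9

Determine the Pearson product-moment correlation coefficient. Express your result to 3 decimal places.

n = 7, Σx = 886.8, Σy = 70.1, Σx² = 146201, Σy² = 822.45, Σxy = 9843.75
nΣxy − ΣxΣy = 68906.25 − 62164.68 = 6741.57
nΣx² − (Σx)² = 1023407 − 786414.24 = 236992.76; nΣy² − (Σy)² = 5757.15 − 4914.01 = 843.14
r = 6741.57 / √(236992.76 × 843.14) = 6741.57 / 14135.7022 ≈ 0.477

0.477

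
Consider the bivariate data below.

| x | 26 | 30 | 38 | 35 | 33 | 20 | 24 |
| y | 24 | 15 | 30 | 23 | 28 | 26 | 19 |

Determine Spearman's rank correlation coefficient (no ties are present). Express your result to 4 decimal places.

Rank x: 3, 4, 7, 6, 5, 1, 2
Rank y: 4, 1, 7, 3, 6, 5, 2
d = rank(x) − rank(y): -1, 3, 0, 3, -1, -4, 0; Σd² = 36
ρ = 1 − 6Σd² / [n(n²−1)] = 1 − 6×36 / (7×48) = 1 − 216/336 ≈ 0.3571

0.3571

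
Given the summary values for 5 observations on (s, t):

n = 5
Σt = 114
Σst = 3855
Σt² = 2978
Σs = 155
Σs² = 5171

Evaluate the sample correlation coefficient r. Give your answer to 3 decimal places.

r = (nΣst − ΣsΣt) / √[(nΣs² − (Σs)²)(nΣt² − (Σt)²)]
Numerator: 5×3855 − 155×114 = 1605
Denominator: √[(25855 − 24025)(14890 − 12996)] = √[1830 × 1894] = 1861.7250
r = 1605 / 1861.7250 ≈ 0.862

0.862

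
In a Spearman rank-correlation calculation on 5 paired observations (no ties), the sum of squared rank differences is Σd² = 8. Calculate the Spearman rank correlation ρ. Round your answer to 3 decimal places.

0.600

ρ = 1 − 6Σd² / [n(n²−1)] = 1 − 6×8 / (5×24)
  = 1 − 48/120 = 1 − 0.4000 ≈ 0.600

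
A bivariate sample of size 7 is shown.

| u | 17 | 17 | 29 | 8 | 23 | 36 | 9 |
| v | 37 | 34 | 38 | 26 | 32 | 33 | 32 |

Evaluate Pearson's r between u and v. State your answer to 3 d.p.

n = 7, Σu = 139, Σv = 232, Σu² = 3389, Σv² = 7782, Σuv = 4729
nΣuv − ΣuΣv = 33103 − 32248 = 855
nΣu² − (Σu)² = 23723 − 19321 = 4402; nΣv² − (Σv)² = 54474 − 53824 = 650
r = 855 / √(4402 × 650) = 855 / 1691.5378 ≈ 0.505

0.505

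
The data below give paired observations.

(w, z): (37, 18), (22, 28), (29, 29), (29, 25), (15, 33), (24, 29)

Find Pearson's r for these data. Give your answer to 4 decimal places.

-0.9068

n = 6, Σw = 156, Σz = 162, Σw² = 4336, Σz² = 4504, Σwz = 4039
nΣwz − ΣwΣz = 24234 − 25272 = -1038
nΣw² − (Σw)² = 26016 − 24336 = 1680; nΣz² − (Σz)² = 27024 − 26244 = 780
r = -1038 / √(1680 × 780) = -1038 / 1144.7270 ≈ -0.9068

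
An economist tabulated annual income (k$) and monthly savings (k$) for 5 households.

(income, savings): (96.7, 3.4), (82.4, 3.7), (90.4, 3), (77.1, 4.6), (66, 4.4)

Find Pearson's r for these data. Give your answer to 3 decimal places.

n = 5, Σx = 412.6, Σy = 19.1, Σx² = 34613.22, Σy² = 74.77, Σxy = 1549.92
nΣxy − ΣxΣy = 7749.6 − 7880.66 = -131.06
nΣx² − (Σx)² = 173066.1 − 170238.76 = 2827.34; nΣy² − (Σy)² = 373.85 − 364.81 = 9.04
r = -131.06 / √(2827.34 × 9.04) = -131.06 / 159.8723 ≈ -0.820

-0.820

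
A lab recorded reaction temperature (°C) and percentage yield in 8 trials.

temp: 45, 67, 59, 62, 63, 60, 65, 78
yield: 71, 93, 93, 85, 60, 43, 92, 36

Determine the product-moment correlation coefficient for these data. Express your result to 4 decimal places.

n = 8, Σx = 499, Σy = 573, Σx² = 31717, Σy² = 44773, Σxy = 35331
nΣxy − ΣxΣy = 282648 − 285927 = -3279
nΣx² − (Σx)² = 253736 − 249001 = 4735; nΣy² − (Σy)² = 358184 − 328329 = 29855
r = -3279 / √(4735 × 29855) = -3279 / 11889.6352 ≈ -0.2758

-0.2758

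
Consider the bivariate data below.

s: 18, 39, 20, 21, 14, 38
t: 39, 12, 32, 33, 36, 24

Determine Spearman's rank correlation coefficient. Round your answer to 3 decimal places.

Rank s: 2, 6, 3, 4, 1, 5
Rank t: 6, 1, 3, 4, 5, 2
d = rank(s) − rank(t): -4, 5, 0, 0, -4, 3; Σd² = 66
ρ = 1 − 6Σd² / [n(n²−1)] = 1 − 6×66 / (6×35) = 1 − 396/210 ≈ -0.886

-0.886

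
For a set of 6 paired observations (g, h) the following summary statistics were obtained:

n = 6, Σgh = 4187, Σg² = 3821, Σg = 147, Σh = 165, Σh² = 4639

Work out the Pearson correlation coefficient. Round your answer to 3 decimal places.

r = (nΣgh − ΣgΣh) / √[(nΣg² − (Σg)²)(nΣh² − (Σh)²)]
Numerator: 6×4187 − 147×165 = 867
Denominator: √[(22926 − 21609)(27834 − 27225)] = √[1317 × 609] = 895.5741
r = 867 / 895.5741 ≈ 0.968

0.968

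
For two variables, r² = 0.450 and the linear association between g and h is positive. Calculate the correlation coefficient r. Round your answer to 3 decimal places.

0.671

|r| = √0.450 = 0.671
The association is positive, so r = 0.671.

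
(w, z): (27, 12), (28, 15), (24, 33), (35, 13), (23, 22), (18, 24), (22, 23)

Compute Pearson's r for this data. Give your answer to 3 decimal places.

-0.641

n = 7, Σw = 177, Σz = 142, Σw² = 4651, Σz² = 3216, Σwz = 3435
nΣwz − ΣwΣz = 24045 − 25134 = -1089
nΣw² − (Σw)² = 32557 − 31329 = 1228; nΣz² − (Σz)² = 22512 − 20164 = 2348
r = -1089 / √(1228 × 2348) = -1089 / 1698.0412 ≈ -0.641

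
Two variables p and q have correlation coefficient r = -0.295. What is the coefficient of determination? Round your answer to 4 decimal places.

r² = (-0.295)² = 0.0870

0.0870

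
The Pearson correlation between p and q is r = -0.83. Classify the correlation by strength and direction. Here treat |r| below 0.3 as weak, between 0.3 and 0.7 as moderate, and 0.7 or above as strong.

r = -0.83 < 0 so the relationship is negative.
|r| = 0.83, which falls in the strong range.

strong negative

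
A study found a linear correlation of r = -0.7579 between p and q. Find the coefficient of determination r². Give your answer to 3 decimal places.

0.574

r² = (-0.7579)² = 0.574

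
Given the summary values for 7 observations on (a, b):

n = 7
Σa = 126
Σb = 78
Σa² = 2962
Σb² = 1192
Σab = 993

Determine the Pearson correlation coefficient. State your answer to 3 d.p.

r = (nΣab − ΣaΣb) / √[(nΣa² − (Σa)²)(nΣb² − (Σb)²)]
Numerator: 7×993 − 126×78 = -2877
Denominator: √[(20734 − 15876)(8344 − 6084)] = √[4858 × 2260] = 3313.4695
r = -2877 / 3313.4695 ≈ -0.868

-0.868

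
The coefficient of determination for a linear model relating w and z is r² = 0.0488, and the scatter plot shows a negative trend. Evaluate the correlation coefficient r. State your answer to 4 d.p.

|r| = √0.0488 = 0.2209
The association is negative, so r = −0.2209.

-0.2209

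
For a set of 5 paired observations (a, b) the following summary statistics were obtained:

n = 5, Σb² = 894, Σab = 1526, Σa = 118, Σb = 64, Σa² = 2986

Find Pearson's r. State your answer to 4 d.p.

r = (nΣab − ΣaΣb) / √[(nΣa² − (Σa)²)(nΣb² − (Σb)²)]
Numerator: 5×1526 − 118×64 = 78
Denominator: √[(14930 − 13924)(4470 − 4096)] = √[1006 × 374] = 613.3873
r = 78 / 613.3873 ≈ 0.1272

0.1272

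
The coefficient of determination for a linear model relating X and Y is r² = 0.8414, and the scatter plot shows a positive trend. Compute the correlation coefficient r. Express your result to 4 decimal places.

0.9173

|r| = √0.8414 = 0.9173
The association is positive, so r = 0.9173.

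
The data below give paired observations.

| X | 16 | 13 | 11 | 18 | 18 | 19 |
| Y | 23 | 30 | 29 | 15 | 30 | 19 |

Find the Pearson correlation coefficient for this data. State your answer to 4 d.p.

-0.6262

n = 6, ΣX = 95, ΣY = 146, ΣX² = 1555, ΣY² = 3756, ΣXY = 2248
nΣXY − ΣXΣY = 13488 − 13870 = -382
nΣX² − (ΣX)² = 9330 − 9025 = 305; nΣY² − (ΣY)² = 22536 − 21316 = 1220
r = -382 / √(305 × 1220) = -382 / 610.0000 ≈ -0.6262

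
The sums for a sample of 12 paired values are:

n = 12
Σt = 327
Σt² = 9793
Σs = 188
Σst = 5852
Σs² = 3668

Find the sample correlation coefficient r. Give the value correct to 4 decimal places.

r = (nΣst − ΣsΣt) / √[(nΣs² − (Σs)²)(nΣt² − (Σt)²)]
Numerator: 12×5852 − 188×327 = 8748
Denominator: √[(44016 − 35344)(117516 − 106929)] = √[8672 × 10587] = 9581.7777
r = 8748 / 9581.7777 ≈ 0.9130

0.9130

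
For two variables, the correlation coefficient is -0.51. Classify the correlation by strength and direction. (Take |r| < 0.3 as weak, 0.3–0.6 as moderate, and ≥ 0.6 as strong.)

r = -0.51 < 0 so the relationship is negative.
|r| = 0.51, which falls in the moderate range.

moderate negative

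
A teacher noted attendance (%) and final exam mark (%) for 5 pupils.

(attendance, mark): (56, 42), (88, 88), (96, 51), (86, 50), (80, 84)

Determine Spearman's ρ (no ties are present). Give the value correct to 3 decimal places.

0.500

Rank attendance: 1, 4, 5, 3, 2
Rank mark: 1, 5, 3, 2, 4
d = rank(attendance) − rank(mark): 0, -1, 2, 1, -2; Σd² = 10
ρ = 1 − 6Σd² / [n(n²−1)] = 1 − 6×10 / (5×24) = 1 − 60/120 ≈ 0.500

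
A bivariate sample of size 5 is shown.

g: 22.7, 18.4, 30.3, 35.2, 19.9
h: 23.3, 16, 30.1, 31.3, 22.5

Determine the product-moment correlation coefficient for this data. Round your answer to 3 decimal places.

n = 5, Σg = 126.5, Σh = 123.2, Σg² = 3406.99, Σh² = 3190.84, Σgh = 3284.85
nΣgh − ΣgΣh = 16424.25 − 15584.8 = 839.45
nΣg² − (Σg)² = 17034.95 − 16002.25 = 1032.7; nΣh² − (Σh)² = 15954.2 − 15178.24 = 775.96
r = 839.45 / √(1032.7 × 775.96) = 839.45 / 895.1725 ≈ 0.938

0.938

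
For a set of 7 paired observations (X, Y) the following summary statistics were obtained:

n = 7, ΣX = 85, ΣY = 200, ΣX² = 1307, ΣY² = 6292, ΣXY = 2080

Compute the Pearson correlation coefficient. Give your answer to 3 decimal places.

-0.875

r = (nΣXY − ΣXΣY) / √[(nΣX² − (ΣX)²)(nΣY² − (ΣY)²)]
Numerator: 7×2080 − 85×200 = -2440
Denominator: √[(9149 − 7225)(44044 − 40000)] = √[1924 × 4044] = 2789.3827
r = -2440 / 2789.3827 ≈ -0.875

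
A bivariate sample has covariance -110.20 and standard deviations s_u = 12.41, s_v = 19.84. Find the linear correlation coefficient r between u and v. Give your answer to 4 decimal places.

-0.4476

r = Cov(u,v) / (s_u · s_v) = -110.20 / (12.41 × 19.84)
  = -110.20 / 246.2144 ≈ -0.4476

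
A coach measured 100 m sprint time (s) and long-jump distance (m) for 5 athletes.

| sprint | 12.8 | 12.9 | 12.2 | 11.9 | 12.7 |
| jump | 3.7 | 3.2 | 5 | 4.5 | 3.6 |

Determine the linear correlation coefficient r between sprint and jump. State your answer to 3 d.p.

-0.866

n = 5, Σx = 62.5, Σy = 20, Σx² = 781.99, Σy² = 82.14, Σxy = 248.91
nΣxy − ΣxΣy = 1244.55 − 1250 = -5.45
nΣx² − (Σx)² = 3909.95 − 3906.25 = 3.7; nΣy² − (Σy)² = 410.7 − 400 = 10.7
r = -5.45 / √(3.7 × 10.7) = -5.45 / 6.2921 ≈ -0.866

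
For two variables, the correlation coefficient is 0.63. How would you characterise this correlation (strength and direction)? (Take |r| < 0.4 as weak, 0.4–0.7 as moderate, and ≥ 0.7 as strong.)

r = 0.63 > 0 so the relationship is positive.
|r| = 0.63, which falls in the moderate range.

moderate positive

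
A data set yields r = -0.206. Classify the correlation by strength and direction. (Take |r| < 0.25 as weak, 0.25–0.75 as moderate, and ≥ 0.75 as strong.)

r = -0.206 < 0 so the relationship is negative.
|r| = 0.206, which falls in the weak range.

weak negative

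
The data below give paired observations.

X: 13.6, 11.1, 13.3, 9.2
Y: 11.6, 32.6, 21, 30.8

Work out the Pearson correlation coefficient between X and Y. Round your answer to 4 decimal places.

-0.8414

n = 4, ΣX = 47.2, ΣY = 96, ΣX² = 569.7, ΣY² = 2586.96, ΣXY = 1082.28
nΣXY − ΣXΣY = 4329.12 − 4531.2 = -202.08
nΣX² − (ΣX)² = 2278.8 − 2227.84 = 50.96; nΣY² − (ΣY)² = 10347.84 − 9216 = 1131.84
r = -202.08 / √(50.96 × 1131.84) = -202.08 / 240.1636 ≈ -0.8414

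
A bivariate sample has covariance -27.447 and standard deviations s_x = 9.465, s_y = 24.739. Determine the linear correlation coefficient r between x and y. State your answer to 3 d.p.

-0.117

r = Cov(x,y) / (s_x · s_y) = -27.447 / (9.465 × 24.739)
  = -27.447 / 234.1546 ≈ -0.117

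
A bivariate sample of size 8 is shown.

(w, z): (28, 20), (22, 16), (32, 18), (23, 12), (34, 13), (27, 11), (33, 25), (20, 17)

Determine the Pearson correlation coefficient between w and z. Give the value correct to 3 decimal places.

0.315

n = 8, Σw = 219, Σz = 132, Σw² = 6195, Σz² = 2328, Σwz = 3668
nΣwz − ΣwΣz = 29344 − 28908 = 436
nΣw² − (Σw)² = 49560 − 47961 = 1599; nΣz² − (Σz)² = 18624 − 17424 = 1200
r = 436 / √(1599 × 1200) = 436 / 1385.2076 ≈ 0.315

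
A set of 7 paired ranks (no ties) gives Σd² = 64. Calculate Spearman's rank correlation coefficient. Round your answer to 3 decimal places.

ρ = 1 − 6Σd² / [n(n²−1)] = 1 − 6×64 / (7×48)
  = 1 − 384/336 = 1 − 1.1429 ≈ -0.143

-0.143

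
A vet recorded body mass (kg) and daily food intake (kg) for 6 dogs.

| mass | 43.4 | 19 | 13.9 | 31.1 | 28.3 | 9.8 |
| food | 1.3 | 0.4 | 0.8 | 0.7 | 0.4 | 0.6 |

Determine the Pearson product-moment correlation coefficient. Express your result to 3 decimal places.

0.589

n = 6, Σx = 145.5, Σy = 4.2, Σx² = 4301.91, Σy² = 3.5, Σxy = 114.11
nΣxy − ΣxΣy = 684.66 − 611.1 = 73.56
nΣx² − (Σx)² = 25811.46 − 21170.25 = 4641.21; nΣy² − (Σy)² = 21 − 17.64 = 3.36
r = 73.56 / √(4641.21 × 3.36) = 73.56 / 124.8778 ≈ 0.589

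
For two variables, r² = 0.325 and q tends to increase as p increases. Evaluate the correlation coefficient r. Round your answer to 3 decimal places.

|r| = √0.325 = 0.570
The association is positive, so r = 0.570.

0.570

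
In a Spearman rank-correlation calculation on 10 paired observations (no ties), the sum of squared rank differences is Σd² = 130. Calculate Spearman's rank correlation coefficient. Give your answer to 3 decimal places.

ρ = 1 − 6Σd² / [n(n²−1)] = 1 − 6×130 / (10×99)
  = 1 − 780/990 = 1 − 0.7879 ≈ 0.212

0.212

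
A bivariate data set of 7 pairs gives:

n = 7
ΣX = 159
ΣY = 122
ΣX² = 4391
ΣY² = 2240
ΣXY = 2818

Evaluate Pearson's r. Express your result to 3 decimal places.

r = (nΣXY − ΣXΣY) / √[(nΣX² − (ΣX)²)(nΣY² − (ΣY)²)]
Numerator: 7×2818 − 159×122 = 328
Denominator: √[(30737 − 25281)(15680 − 14884)] = √[5456 × 796] = 2083.9808
r = 328 / 2083.9808 ≈ 0.157

0.157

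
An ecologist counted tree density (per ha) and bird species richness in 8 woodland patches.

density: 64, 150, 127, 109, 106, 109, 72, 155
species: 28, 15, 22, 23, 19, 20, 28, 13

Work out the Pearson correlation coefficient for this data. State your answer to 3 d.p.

-0.934

n = 8, Σx = 892, Σy = 168, Σx² = 106932, Σy² = 3736, Σxy = 17568
nΣxy − ΣxΣy = 140544 − 149856 = -9312
nΣx² − (Σx)² = 855456 − 795664 = 59792; nΣy² − (Σy)² = 29888 − 28224 = 1664
r = -9312 / √(59792 × 1664) = -9312 / 9974.6623 ≈ -0.934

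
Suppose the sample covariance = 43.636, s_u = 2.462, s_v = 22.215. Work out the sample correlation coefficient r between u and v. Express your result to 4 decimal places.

0.7978

r = Cov(u,v) / (s_u · s_v) = 43.636 / (2.462 × 22.215)
  = 43.636 / 54.6933 ≈ 0.7978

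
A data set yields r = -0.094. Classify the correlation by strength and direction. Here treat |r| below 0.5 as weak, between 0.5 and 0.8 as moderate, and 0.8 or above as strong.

r = -0.094 < 0 so the relationship is negative.
|r| = 0.094, which falls in the weak range.

weak negative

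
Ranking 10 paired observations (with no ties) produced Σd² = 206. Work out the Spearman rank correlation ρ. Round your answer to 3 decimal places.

-0.248

ρ = 1 − 6Σd² / [n(n²−1)] = 1 − 6×206 / (10×99)
  = 1 − 1236/990 = 1 − 1.2485 ≈ -0.248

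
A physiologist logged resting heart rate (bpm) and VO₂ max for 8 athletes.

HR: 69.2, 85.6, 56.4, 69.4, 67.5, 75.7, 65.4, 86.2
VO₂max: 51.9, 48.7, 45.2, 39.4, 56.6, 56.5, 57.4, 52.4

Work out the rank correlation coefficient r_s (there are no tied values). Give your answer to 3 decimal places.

Rank HR: 4, 7, 1, 5, 3, 6, 2, 8
Rank VO₂max: 4, 3, 2, 1, 7, 6, 8, 5
d = rank(HR) − rank(VO₂max): 0, 4, -1, 4, -4, 0, -6, 3; Σd² = 94
ρ = 1 − 6Σd² / [n(n²−1)] = 1 − 6×94 / (8×63) = 1 − 564/504 ≈ -0.119

-0.119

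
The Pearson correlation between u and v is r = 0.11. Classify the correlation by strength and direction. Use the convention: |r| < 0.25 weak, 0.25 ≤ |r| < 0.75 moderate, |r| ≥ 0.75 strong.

r = 0.11 > 0 so the relationship is positive.
|r| = 0.11, which falls in the weak range.

weak positive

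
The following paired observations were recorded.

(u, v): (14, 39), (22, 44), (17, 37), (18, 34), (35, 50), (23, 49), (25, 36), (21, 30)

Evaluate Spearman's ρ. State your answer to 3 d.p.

0.429

Rank u: 1, 5, 2, 3, 8, 6, 7, 4
Rank v: 5, 6, 4, 2, 8, 7, 3, 1
d = rank(u) − rank(v): -4, -1, -2, 1, 0, -1, 4, 3; Σd² = 48
ρ = 1 − 6Σd² / [n(n²−1)] = 1 − 6×48 / (8×63) = 1 − 288/504 ≈ 0.429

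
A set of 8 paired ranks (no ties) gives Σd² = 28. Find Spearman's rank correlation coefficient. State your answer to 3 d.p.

0.667

ρ = 1 − 6Σd² / [n(n²−1)] = 1 − 6×28 / (8×63)
  = 1 − 168/504 = 1 − 0.3333 ≈ 0.667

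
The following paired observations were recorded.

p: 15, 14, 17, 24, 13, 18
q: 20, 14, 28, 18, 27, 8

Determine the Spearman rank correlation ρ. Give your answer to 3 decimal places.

Rank p: 3, 2, 4, 6, 1, 5
Rank q: 4, 2, 6, 3, 5, 1
d = rank(p) − rank(q): -1, 0, -2, 3, -4, 4; Σd² = 46
ρ = 1 − 6Σd² / [n(n²−1)] = 1 − 6×46 / (6×35) = 1 − 276/210 ≈ -0.314

-0.314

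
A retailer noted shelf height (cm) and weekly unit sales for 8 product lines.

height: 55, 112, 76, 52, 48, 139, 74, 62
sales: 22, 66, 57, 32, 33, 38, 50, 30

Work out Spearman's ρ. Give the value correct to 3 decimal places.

Rank height: 3, 7, 6, 2, 1, 8, 5, 4
Rank sales: 1, 8, 7, 3, 4, 5, 6, 2
d = rank(height) − rank(sales): 2, -1, -1, -1, -3, 3, -1, 2; Σd² = 30
ρ = 1 − 6Σd² / [n(n²−1)] = 1 − 6×30 / (8×63) = 1 − 180/504 ≈ 0.643

0.643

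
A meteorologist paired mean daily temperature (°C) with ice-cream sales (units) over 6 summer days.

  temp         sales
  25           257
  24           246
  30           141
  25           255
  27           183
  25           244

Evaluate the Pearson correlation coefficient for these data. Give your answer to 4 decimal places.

n = 6, Σx = 156, Σy = 1326, Σx² = 4080, Σy² = 304496, Σxy = 33975
nΣxy − ΣxΣy = 203850 − 206856 = -3006
nΣx² − (Σx)² = 24480 − 24336 = 144; nΣy² − (Σy)² = 1826976 − 1758276 = 68700
r = -3006 / √(144 × 68700) = -3006 / 3145.2822 ≈ -0.9557

-0.9557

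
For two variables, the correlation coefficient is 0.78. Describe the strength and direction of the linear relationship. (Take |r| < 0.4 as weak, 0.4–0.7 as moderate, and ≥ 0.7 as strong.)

r = 0.78 > 0 so the relationship is positive.
|r| = 0.78, which falls in the strong range.

strong positive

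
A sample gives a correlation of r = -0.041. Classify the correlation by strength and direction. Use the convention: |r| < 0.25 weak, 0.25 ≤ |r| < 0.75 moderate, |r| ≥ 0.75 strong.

weak negative

r = -0.041 < 0 so the relationship is negative.
|r| = 0.041, which falls in the weak range.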